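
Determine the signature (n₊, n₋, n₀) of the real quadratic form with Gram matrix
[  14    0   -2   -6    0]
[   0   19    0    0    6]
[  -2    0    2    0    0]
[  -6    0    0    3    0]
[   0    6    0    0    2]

Answer: (4, 0, 1)

Derivation:
step 0: pivot 14 → sign +
step 1: pivot 19 → sign +
step 2: pivot 12/7 → sign +
step 3: pivot 2/19 → sign +
step 4: row/col 4 already zero → sign 0
signature = (4, 0, 1)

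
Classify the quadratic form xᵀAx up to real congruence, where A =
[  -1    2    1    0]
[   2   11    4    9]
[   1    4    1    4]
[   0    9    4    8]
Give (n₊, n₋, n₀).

Answer: (2, 2, 0)

Derivation:
step 0: pivot -1 → sign −
step 1: pivot 15 → sign +
step 2: pivot -2/5 → sign −
step 3: pivot 3 → sign +
signature = (2, 2, 0)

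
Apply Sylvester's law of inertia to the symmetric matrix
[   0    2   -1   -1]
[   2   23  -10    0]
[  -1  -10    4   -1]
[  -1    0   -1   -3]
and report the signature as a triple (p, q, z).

Answer: (2, 2, 0)

Derivation:
step 0: pivot 23 → sign +
step 1: pivot -4/23 → sign −
step 2: pivot -1/4 → sign −
step 3: pivot 3 → sign +
signature = (2, 2, 0)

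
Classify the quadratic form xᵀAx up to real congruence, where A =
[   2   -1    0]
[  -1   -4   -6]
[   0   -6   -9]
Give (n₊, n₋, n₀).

Answer: (1, 2, 0)

Derivation:
step 0: pivot 2 → sign +
step 1: pivot -9/2 → sign −
step 2: pivot -1 → sign −
signature = (1, 2, 0)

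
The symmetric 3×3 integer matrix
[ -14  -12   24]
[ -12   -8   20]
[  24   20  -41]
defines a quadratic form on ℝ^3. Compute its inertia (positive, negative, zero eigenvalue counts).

step 0: pivot -14 → sign −
step 1: pivot 16/7 → sign +
step 2: row/col 2 already zero → sign 0
signature = (1, 1, 1)

Answer: (1, 1, 1)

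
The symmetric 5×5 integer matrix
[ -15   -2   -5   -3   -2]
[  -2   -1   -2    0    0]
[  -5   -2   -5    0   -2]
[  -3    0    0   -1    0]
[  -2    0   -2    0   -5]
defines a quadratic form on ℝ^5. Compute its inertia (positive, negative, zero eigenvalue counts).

Answer: (0, 5, 0)

Derivation:
step 0: pivot -15 → sign −
step 1: pivot -11/15 → sign −
step 2: pivot -10/11 → sign −
step 3: pivot -1/10 → sign −
step 4: pivot -1 → sign −
signature = (0, 5, 0)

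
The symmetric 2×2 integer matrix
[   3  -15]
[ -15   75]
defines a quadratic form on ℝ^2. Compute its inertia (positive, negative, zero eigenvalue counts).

step 0: pivot 3 → sign +
step 1: row/col 1 already zero → sign 0
signature = (1, 0, 1)

Answer: (1, 0, 1)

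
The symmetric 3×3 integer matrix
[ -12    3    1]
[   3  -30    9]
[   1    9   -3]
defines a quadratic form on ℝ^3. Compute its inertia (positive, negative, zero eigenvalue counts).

step 0: pivot -12 → sign −
step 1: pivot -117/4 → sign −
step 2: pivot 1/117 → sign +
signature = (1, 2, 0)

Answer: (1, 2, 0)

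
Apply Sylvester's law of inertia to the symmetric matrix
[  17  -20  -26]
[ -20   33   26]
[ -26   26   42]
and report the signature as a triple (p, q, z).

Answer: (3, 0, 0)

Derivation:
step 0: pivot 17 → sign +
step 1: pivot 161/17 → sign +
step 2: pivot 2/161 → sign +
signature = (3, 0, 0)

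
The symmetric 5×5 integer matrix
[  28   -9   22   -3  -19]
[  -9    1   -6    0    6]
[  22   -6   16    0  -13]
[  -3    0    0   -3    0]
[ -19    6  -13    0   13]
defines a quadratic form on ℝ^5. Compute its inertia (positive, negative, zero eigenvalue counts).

Answer: (3, 2, 0)

Derivation:
step 0: pivot 28 → sign +
step 1: pivot -53/28 → sign −
step 2: pivot -36/53 → sign −
step 3: pivot 2 → sign +
step 4: pivot 3/4 → sign +
signature = (3, 2, 0)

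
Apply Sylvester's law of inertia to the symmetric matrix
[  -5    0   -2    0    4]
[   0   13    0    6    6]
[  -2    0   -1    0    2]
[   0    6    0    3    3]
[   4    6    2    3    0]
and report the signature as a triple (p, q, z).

step 0: pivot -5 → sign −
step 1: pivot 13 → sign +
step 2: pivot -1/5 → sign −
step 3: pivot 3/13 → sign +
step 4: pivot 1 → sign +
signature = (3, 2, 0)

Answer: (3, 2, 0)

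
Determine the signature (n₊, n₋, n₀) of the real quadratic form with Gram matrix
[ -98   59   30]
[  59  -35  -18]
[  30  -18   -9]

Answer: (2, 1, 0)

Derivation:
step 0: pivot -98 → sign −
step 1: pivot 51/98 → sign +
step 2: pivot 3/17 → sign +
signature = (2, 1, 0)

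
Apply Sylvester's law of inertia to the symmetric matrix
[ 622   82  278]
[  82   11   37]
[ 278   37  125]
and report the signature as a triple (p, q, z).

step 0: pivot 622 → sign +
step 1: pivot 59/311 → sign +
step 2: pivot 6/59 → sign +
signature = (3, 0, 0)

Answer: (3, 0, 0)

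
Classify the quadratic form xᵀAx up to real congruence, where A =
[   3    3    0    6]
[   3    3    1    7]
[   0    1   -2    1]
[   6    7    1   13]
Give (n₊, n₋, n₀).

Answer: (2, 2, 0)

Derivation:
step 0: pivot 3 → sign +
step 1: pivot -2 → sign −
step 2: pivot 1/2 → sign +
step 3: pivot -3 → sign −
signature = (2, 2, 0)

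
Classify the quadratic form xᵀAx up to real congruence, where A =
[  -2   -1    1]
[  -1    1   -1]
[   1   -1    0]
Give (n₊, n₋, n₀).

step 0: pivot -2 → sign −
step 1: pivot 3/2 → sign +
step 2: pivot -1 → sign −
signature = (1, 2, 0)

Answer: (1, 2, 0)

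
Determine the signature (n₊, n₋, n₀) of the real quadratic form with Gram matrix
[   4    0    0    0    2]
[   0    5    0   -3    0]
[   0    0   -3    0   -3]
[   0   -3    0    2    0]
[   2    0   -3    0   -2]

step 0: pivot 4 → sign +
step 1: pivot 5 → sign +
step 2: pivot -3 → sign −
step 3: pivot 1/5 → sign +
step 4: row/col 4 already zero → sign 0
signature = (3, 1, 1)

Answer: (3, 1, 1)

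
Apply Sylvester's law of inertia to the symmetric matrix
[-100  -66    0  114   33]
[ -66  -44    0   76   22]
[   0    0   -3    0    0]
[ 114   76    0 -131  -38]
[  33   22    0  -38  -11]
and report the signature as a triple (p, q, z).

step 0: pivot -100 → sign −
step 1: pivot -11/25 → sign −
step 2: pivot -3 → sign −
step 3: pivot 3/11 → sign +
step 4: row/col 4 already zero → sign 0
signature = (1, 3, 1)

Answer: (1, 3, 1)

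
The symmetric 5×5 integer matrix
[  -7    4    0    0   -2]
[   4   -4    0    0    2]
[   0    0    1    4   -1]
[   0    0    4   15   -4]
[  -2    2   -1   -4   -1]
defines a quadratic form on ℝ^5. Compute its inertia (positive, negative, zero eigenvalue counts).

step 0: pivot -7 → sign −
step 1: pivot -12/7 → sign −
step 2: pivot 1 → sign +
step 3: pivot -1 → sign −
step 4: pivot -1 → sign −
signature = (1, 4, 0)

Answer: (1, 4, 0)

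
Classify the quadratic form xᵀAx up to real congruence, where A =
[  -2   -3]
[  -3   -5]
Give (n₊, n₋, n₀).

Answer: (0, 2, 0)

Derivation:
step 0: pivot -2 → sign −
step 1: pivot -1/2 → sign −
signature = (0, 2, 0)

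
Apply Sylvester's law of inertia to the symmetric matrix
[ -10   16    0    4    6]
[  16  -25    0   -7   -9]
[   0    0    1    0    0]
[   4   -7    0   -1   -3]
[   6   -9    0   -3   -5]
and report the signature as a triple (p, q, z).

Answer: (2, 2, 1)

Derivation:
step 0: pivot -10 → sign −
step 1: pivot 3/5 → sign +
step 2: pivot 1 → sign +
step 3: pivot -2 → sign −
step 4: row/col 4 already zero → sign 0
signature = (2, 2, 1)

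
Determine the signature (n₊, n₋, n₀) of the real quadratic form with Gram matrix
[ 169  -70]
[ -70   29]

Answer: (2, 0, 0)

Derivation:
step 0: pivot 169 → sign +
step 1: pivot 1/169 → sign +
signature = (2, 0, 0)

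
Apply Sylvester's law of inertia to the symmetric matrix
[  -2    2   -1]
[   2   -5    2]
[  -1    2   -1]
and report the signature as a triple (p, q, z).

Answer: (0, 3, 0)

Derivation:
step 0: pivot -2 → sign −
step 1: pivot -3 → sign −
step 2: pivot -1/6 → sign −
signature = (0, 3, 0)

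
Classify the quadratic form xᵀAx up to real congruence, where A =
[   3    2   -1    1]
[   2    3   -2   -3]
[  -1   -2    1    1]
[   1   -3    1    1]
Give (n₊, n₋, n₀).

step 0: pivot 3 → sign +
step 1: pivot 5/3 → sign +
step 2: pivot -2/5 → sign −
step 3: pivot -1 → sign −
signature = (2, 2, 0)

Answer: (2, 2, 0)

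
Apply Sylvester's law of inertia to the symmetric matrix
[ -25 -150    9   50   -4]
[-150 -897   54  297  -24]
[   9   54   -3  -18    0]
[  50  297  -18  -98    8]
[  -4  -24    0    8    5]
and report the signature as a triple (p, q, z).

Answer: (2, 3, 0)

Derivation:
step 0: pivot -25 → sign −
step 1: pivot 3 → sign +
step 2: pivot 6/25 → sign +
step 3: pivot -1 → sign −
step 4: pivot -3 → sign −
signature = (2, 3, 0)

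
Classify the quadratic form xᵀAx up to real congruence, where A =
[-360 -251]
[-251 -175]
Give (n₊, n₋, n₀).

Answer: (1, 1, 0)

Derivation:
step 0: pivot -360 → sign −
step 1: pivot 1/360 → sign +
signature = (1, 1, 0)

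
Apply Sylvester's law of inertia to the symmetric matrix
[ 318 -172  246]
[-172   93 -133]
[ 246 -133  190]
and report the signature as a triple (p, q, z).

step 0: pivot 318 → sign +
step 1: pivot -5/159 → sign −
step 2: pivot -1/5 → sign −
signature = (1, 2, 0)

Answer: (1, 2, 0)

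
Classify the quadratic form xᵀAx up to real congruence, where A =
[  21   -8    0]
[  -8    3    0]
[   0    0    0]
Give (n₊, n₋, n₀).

Answer: (1, 1, 1)

Derivation:
step 0: pivot 21 → sign +
step 1: pivot -1/21 → sign −
step 2: row/col 2 already zero → sign 0
signature = (1, 1, 1)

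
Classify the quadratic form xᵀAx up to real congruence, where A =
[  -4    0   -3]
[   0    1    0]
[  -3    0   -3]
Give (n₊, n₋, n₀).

step 0: pivot -4 → sign −
step 1: pivot 1 → sign +
step 2: pivot -3/4 → sign −
signature = (1, 2, 0)

Answer: (1, 2, 0)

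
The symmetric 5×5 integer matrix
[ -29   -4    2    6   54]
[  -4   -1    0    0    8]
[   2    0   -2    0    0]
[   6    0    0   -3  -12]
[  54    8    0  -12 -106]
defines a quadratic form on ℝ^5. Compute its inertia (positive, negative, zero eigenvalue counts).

Answer: (2, 3, 0)

Derivation:
step 0: pivot -29 → sign −
step 1: pivot -13/29 → sign −
step 2: pivot -22/13 → sign −
step 3: pivot 3/11 → sign +
step 4: pivot 2 → sign +
signature = (2, 3, 0)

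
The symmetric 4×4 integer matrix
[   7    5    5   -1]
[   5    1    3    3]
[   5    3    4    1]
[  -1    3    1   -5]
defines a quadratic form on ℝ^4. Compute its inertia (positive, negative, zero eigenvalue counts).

Answer: (2, 2, 0)

Derivation:
step 0: pivot 7 → sign +
step 1: pivot -18/7 → sign −
step 2: pivot 5/9 → sign +
step 3: pivot -6/5 → sign −
signature = (2, 2, 0)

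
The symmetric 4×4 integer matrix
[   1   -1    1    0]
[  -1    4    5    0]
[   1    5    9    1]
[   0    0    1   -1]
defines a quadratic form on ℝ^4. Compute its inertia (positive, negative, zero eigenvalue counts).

step 0: pivot 1 → sign +
step 1: pivot 3 → sign +
step 2: pivot -4 → sign −
step 3: pivot -3/4 → sign −
signature = (2, 2, 0)

Answer: (2, 2, 0)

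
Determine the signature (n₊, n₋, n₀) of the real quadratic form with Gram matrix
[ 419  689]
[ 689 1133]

step 0: pivot 419 → sign +
step 1: pivot 6/419 → sign +
signature = (2, 0, 0)

Answer: (2, 0, 0)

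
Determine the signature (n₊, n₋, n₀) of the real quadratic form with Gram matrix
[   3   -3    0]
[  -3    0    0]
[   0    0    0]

Answer: (1, 1, 1)

Derivation:
step 0: pivot 3 → sign +
step 1: pivot -3 → sign −
step 2: row/col 2 already zero → sign 0
signature = (1, 1, 1)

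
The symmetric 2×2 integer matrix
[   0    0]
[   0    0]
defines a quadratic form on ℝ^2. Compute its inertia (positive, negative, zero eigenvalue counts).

Answer: (0, 0, 2)

Derivation:
step 0: row/col 0 already zero → sign 0
step 1: row/col 1 already zero → sign 0
signature = (0, 0, 2)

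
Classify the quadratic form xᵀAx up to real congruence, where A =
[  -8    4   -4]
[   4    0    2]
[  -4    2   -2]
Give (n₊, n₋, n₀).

step 0: pivot -8 → sign −
step 1: pivot 2 → sign +
step 2: row/col 2 already zero → sign 0
signature = (1, 1, 1)

Answer: (1, 1, 1)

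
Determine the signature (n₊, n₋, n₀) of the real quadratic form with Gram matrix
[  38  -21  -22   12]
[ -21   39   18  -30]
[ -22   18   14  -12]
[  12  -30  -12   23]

step 0: pivot 38 → sign +
step 1: pivot 1041/38 → sign +
step 2: pivot 6/347 → sign +
step 3: pivot -1 → sign −
signature = (3, 1, 0)

Answer: (3, 1, 0)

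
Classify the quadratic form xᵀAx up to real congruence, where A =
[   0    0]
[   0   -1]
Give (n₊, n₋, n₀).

Answer: (0, 1, 1)

Derivation:
step 0: pivot -1 → sign −
step 1: row/col 1 already zero → sign 0
signature = (0, 1, 1)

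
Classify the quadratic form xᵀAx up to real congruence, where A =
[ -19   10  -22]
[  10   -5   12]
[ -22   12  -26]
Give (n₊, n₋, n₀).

Answer: (1, 2, 0)

Derivation:
step 0: pivot -19 → sign −
step 1: pivot 5/19 → sign +
step 2: pivot -6/5 → sign −
signature = (1, 2, 0)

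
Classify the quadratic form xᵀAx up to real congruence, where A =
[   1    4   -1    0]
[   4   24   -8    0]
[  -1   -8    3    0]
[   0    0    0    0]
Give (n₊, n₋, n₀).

Answer: (2, 0, 2)

Derivation:
step 0: pivot 1 → sign +
step 1: pivot 8 → sign +
step 2: row/col 2 already zero → sign 0
step 3: row/col 3 already zero → sign 0
signature = (2, 0, 2)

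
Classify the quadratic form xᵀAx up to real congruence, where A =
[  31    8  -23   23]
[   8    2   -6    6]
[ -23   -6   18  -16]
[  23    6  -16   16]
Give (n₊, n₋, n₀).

Answer: (2, 2, 0)

Derivation:
step 0: pivot 31 → sign +
step 1: pivot -2/31 → sign −
step 2: pivot 1 → sign +
step 3: pivot -2 → sign −
signature = (2, 2, 0)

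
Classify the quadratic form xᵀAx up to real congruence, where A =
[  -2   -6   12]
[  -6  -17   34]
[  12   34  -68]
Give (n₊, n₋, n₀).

step 0: pivot -2 → sign −
step 1: pivot 1 → sign +
step 2: row/col 2 already zero → sign 0
signature = (1, 1, 1)

Answer: (1, 1, 1)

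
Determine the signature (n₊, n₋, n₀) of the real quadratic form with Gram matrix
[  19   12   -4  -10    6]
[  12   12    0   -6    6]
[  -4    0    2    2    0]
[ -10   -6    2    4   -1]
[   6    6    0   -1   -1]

Answer: (2, 2, 1)

Derivation:
step 0: pivot 19 → sign +
step 1: pivot 84/19 → sign +
step 2: pivot -2/7 → sign −
step 3: pivot -1 → sign −
step 4: row/col 4 already zero → sign 0
signature = (2, 2, 1)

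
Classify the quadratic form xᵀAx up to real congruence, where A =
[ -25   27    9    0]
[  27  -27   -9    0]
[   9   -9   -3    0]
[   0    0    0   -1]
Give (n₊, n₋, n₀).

step 0: pivot -25 → sign −
step 1: pivot 54/25 → sign +
step 2: pivot -1 → sign −
step 3: row/col 3 already zero → sign 0
signature = (1, 2, 1)

Answer: (1, 2, 1)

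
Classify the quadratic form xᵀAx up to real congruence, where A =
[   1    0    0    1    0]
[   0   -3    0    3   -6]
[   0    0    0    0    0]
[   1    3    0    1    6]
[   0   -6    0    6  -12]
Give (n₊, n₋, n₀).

Answer: (2, 1, 2)

Derivation:
step 0: pivot 1 → sign +
step 1: pivot -3 → sign −
step 2: pivot 3 → sign +
step 3: row/col 3 already zero → sign 0
step 4: row/col 4 already zero → sign 0
signature = (2, 1, 2)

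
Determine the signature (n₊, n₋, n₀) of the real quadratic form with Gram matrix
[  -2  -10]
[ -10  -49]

Answer: (1, 1, 0)

Derivation:
step 0: pivot -2 → sign −
step 1: pivot 1 → sign +
signature = (1, 1, 0)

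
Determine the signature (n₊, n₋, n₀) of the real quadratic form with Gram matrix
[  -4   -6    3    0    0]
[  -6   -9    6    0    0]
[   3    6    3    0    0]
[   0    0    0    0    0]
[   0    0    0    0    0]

Answer: (1, 2, 2)

Derivation:
step 0: pivot -4 → sign −
step 1: pivot 21/4 → sign +
step 2: pivot -3/7 → sign −
step 3: row/col 3 already zero → sign 0
step 4: row/col 4 already zero → sign 0
signature = (1, 2, 2)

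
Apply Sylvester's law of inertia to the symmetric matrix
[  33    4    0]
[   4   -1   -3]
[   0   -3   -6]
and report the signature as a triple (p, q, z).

Answer: (2, 1, 0)

Derivation:
step 0: pivot 33 → sign +
step 1: pivot -49/33 → sign −
step 2: pivot 3/49 → sign +
signature = (2, 1, 0)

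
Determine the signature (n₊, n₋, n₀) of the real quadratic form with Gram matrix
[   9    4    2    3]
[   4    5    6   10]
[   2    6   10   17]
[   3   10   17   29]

step 0: pivot 9 → sign +
step 1: pivot 29/9 → sign +
step 2: pivot 42/29 → sign +
step 3: pivot 1/14 → sign +
signature = (4, 0, 0)

Answer: (4, 0, 0)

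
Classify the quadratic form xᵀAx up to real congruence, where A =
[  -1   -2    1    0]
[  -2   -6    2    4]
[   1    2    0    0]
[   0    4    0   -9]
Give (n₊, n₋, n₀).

step 0: pivot -1 → sign −
step 1: pivot -2 → sign −
step 2: pivot 1 → sign +
step 3: pivot -1 → sign −
signature = (1, 3, 0)

Answer: (1, 3, 0)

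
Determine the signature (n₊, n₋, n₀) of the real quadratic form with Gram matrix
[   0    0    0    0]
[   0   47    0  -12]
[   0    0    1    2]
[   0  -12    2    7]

Answer: (2, 1, 1)

Derivation:
step 0: pivot 47 → sign +
step 1: pivot 1 → sign +
step 2: pivot -3/47 → sign −
step 3: row/col 3 already zero → sign 0
signature = (2, 1, 1)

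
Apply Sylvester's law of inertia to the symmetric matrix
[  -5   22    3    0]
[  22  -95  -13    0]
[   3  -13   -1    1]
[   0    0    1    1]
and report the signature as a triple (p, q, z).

Answer: (2, 2, 0)

Derivation:
step 0: pivot -5 → sign −
step 1: pivot 9/5 → sign +
step 2: pivot 7/9 → sign +
step 3: pivot -2/7 → sign −
signature = (2, 2, 0)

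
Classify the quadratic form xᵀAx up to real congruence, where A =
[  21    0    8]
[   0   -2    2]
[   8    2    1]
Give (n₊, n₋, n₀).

step 0: pivot 21 → sign +
step 1: pivot -2 → sign −
step 2: pivot -1/21 → sign −
signature = (1, 2, 0)

Answer: (1, 2, 0)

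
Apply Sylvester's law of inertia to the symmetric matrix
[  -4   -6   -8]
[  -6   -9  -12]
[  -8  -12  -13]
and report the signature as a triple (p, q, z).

step 0: pivot -4 → sign −
step 1: pivot 3 → sign +
step 2: row/col 2 already zero → sign 0
signature = (1, 1, 1)

Answer: (1, 1, 1)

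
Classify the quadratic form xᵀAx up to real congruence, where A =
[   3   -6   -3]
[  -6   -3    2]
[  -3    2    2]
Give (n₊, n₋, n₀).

Answer: (2, 1, 0)

Derivation:
step 0: pivot 3 → sign +
step 1: pivot -15 → sign −
step 2: pivot 1/15 → sign +
signature = (2, 1, 0)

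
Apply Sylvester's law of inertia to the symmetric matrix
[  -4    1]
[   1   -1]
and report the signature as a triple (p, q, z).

step 0: pivot -4 → sign −
step 1: pivot -3/4 → sign −
signature = (0, 2, 0)

Answer: (0, 2, 0)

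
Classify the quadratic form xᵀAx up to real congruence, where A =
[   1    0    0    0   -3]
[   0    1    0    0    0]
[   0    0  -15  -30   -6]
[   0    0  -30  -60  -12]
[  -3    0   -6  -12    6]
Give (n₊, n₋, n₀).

step 0: pivot 1 → sign +
step 1: pivot 1 → sign +
step 2: pivot -15 → sign −
step 3: pivot -3/5 → sign −
step 4: row/col 4 already zero → sign 0
signature = (2, 2, 1)

Answer: (2, 2, 1)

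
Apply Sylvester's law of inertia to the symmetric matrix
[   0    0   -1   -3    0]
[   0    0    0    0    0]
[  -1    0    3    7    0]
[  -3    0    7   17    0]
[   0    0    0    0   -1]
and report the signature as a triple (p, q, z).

Answer: (2, 2, 1)

Derivation:
step 0: pivot 3 → sign +
step 1: pivot -1/3 → sign −
step 2: pivot 2 → sign +
step 3: pivot -1 → sign −
step 4: row/col 4 already zero → sign 0
signature = (2, 2, 1)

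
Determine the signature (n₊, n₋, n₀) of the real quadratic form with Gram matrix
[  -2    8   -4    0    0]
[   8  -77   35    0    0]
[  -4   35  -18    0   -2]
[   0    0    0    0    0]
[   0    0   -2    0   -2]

Answer: (1, 3, 1)

Derivation:
step 0: pivot -2 → sign −
step 1: pivot -45 → sign −
step 2: pivot -89/45 → sign −
step 3: pivot 2/89 → sign +
step 4: row/col 4 already zero → sign 0
signature = (1, 3, 1)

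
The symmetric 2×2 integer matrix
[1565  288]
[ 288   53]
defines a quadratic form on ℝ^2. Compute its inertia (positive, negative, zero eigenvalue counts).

Answer: (2, 0, 0)

Derivation:
step 0: pivot 1565 → sign +
step 1: pivot 1/1565 → sign +
signature = (2, 0, 0)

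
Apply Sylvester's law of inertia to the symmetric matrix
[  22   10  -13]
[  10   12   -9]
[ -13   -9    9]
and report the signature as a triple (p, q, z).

step 0: pivot 22 → sign +
step 1: pivot 82/11 → sign +
step 2: pivot 3/82 → sign +
signature = (3, 0, 0)

Answer: (3, 0, 0)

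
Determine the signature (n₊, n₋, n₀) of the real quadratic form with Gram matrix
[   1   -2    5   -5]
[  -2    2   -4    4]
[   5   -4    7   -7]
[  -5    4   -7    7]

step 0: pivot 1 → sign +
step 1: pivot -2 → sign −
step 2: row/col 2 already zero → sign 0
step 3: row/col 3 already zero → sign 0
signature = (1, 1, 2)

Answer: (1, 1, 2)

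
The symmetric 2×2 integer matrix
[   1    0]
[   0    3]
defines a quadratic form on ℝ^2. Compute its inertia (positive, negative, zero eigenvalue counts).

step 0: pivot 1 → sign +
step 1: pivot 3 → sign +
signature = (2, 0, 0)

Answer: (2, 0, 0)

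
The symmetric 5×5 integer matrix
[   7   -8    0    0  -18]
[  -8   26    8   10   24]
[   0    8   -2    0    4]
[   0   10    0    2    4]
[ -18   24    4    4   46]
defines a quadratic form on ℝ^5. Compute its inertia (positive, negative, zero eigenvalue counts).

step 0: pivot 7 → sign +
step 1: pivot 118/7 → sign +
step 2: pivot -342/59 → sign −
step 3: pivot -8/171 → sign −
step 4: row/col 4 already zero → sign 0
signature = (2, 2, 1)

Answer: (2, 2, 1)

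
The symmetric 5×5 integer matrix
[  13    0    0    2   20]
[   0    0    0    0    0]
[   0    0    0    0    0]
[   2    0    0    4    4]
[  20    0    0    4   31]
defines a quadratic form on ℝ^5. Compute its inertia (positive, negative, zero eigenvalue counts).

Answer: (2, 0, 3)

Derivation:
step 0: pivot 13 → sign +
step 1: pivot 48/13 → sign +
step 2: row/col 2 already zero → sign 0
step 3: row/col 3 already zero → sign 0
step 4: row/col 4 already zero → sign 0
signature = (2, 0, 3)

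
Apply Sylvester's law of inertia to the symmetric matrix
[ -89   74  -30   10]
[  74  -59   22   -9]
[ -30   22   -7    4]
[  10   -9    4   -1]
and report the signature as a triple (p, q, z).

Answer: (2, 2, 0)

Derivation:
step 0: pivot -89 → sign −
step 1: pivot 225/89 → sign +
step 2: pivot -71/225 → sign −
step 3: pivot 2/71 → sign +
signature = (2, 2, 0)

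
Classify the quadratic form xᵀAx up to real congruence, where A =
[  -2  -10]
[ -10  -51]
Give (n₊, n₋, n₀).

step 0: pivot -2 → sign −
step 1: pivot -1 → sign −
signature = (0, 2, 0)

Answer: (0, 2, 0)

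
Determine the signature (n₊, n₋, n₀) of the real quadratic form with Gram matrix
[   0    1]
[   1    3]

Answer: (1, 1, 0)

Derivation:
step 0: pivot 3 → sign +
step 1: pivot -1/3 → sign −
signature = (1, 1, 0)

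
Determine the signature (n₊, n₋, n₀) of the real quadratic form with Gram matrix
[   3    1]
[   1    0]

Answer: (1, 1, 0)

Derivation:
step 0: pivot 3 → sign +
step 1: pivot -1/3 → sign −
signature = (1, 1, 0)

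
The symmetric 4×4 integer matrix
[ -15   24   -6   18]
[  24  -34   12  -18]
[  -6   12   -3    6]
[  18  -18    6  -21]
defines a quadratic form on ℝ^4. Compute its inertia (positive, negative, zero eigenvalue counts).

Answer: (2, 2, 0)

Derivation:
step 0: pivot -15 → sign −
step 1: pivot 22/5 → sign +
step 2: pivot -21/11 → sign −
step 3: pivot 3/7 → sign +
signature = (2, 2, 0)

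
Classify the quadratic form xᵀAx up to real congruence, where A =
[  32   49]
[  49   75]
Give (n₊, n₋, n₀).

step 0: pivot 32 → sign +
step 1: pivot -1/32 → sign −
signature = (1, 1, 0)

Answer: (1, 1, 0)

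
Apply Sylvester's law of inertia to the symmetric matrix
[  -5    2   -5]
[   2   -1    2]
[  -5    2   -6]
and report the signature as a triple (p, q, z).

Answer: (0, 3, 0)

Derivation:
step 0: pivot -5 → sign −
step 1: pivot -1/5 → sign −
step 2: pivot -1 → sign −
signature = (0, 3, 0)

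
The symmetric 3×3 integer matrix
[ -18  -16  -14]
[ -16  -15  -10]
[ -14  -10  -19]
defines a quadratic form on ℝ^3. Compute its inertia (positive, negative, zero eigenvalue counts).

Answer: (0, 3, 0)

Derivation:
step 0: pivot -18 → sign −
step 1: pivot -7/9 → sign −
step 2: pivot -3/7 → sign −
signature = (0, 3, 0)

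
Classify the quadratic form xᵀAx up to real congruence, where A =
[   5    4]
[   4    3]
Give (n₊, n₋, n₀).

step 0: pivot 5 → sign +
step 1: pivot -1/5 → sign −
signature = (1, 1, 0)

Answer: (1, 1, 0)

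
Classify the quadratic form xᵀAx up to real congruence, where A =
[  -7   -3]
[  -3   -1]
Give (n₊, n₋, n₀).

Answer: (1, 1, 0)

Derivation:
step 0: pivot -7 → sign −
step 1: pivot 2/7 → sign +
signature = (1, 1, 0)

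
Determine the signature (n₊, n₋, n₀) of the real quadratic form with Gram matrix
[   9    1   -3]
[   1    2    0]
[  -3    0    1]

Answer: (2, 1, 0)

Derivation:
step 0: pivot 9 → sign +
step 1: pivot 17/9 → sign +
step 2: pivot -1/17 → sign −
signature = (2, 1, 0)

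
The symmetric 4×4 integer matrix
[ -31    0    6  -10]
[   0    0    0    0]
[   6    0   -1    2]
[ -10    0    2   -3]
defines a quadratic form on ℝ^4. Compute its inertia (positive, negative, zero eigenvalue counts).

Answer: (2, 1, 1)

Derivation:
step 0: pivot -31 → sign −
step 1: pivot 5/31 → sign +
step 2: pivot 1/5 → sign +
step 3: row/col 3 already zero → sign 0
signature = (2, 1, 1)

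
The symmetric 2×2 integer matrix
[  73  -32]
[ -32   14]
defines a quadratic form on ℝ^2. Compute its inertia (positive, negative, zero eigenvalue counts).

step 0: pivot 73 → sign +
step 1: pivot -2/73 → sign −
signature = (1, 1, 0)

Answer: (1, 1, 0)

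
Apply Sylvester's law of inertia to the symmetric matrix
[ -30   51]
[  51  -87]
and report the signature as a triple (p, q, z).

Answer: (0, 2, 0)

Derivation:
step 0: pivot -30 → sign −
step 1: pivot -3/10 → sign −
signature = (0, 2, 0)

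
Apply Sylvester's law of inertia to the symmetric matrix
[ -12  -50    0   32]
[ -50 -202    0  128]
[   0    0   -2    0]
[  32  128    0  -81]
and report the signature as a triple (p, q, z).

Answer: (1, 3, 0)

Derivation:
step 0: pivot -12 → sign −
step 1: pivot 19/3 → sign +
step 2: pivot -2 → sign −
step 3: pivot -3/19 → sign −
signature = (1, 3, 0)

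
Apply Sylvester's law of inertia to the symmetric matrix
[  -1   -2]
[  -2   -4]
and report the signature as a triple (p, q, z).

step 0: pivot -1 → sign −
step 1: row/col 1 already zero → sign 0
signature = (0, 1, 1)

Answer: (0, 1, 1)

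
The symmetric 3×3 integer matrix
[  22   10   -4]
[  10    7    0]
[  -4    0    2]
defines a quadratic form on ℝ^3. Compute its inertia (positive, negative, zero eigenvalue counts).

Answer: (2, 1, 0)

Derivation:
step 0: pivot 22 → sign +
step 1: pivot 27/11 → sign +
step 2: pivot -2/27 → sign −
signature = (2, 1, 0)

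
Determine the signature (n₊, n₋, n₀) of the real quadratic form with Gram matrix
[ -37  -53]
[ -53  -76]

step 0: pivot -37 → sign −
step 1: pivot -3/37 → sign −
signature = (0, 2, 0)

Answer: (0, 2, 0)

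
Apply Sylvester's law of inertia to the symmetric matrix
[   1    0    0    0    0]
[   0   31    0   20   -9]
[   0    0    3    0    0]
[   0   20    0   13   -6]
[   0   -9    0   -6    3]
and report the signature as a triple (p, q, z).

step 0: pivot 1 → sign +
step 1: pivot 31 → sign +
step 2: pivot 3 → sign +
step 3: pivot 3/31 → sign +
step 4: row/col 4 already zero → sign 0
signature = (4, 0, 1)

Answer: (4, 0, 1)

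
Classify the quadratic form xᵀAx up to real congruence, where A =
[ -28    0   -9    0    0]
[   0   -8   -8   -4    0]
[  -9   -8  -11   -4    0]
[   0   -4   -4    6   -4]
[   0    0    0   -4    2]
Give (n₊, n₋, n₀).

Answer: (1, 3, 1)

Derivation:
step 0: pivot -28 → sign −
step 1: pivot -8 → sign −
step 2: pivot -3/28 → sign −
step 3: pivot 8 → sign +
step 4: row/col 4 already zero → sign 0
signature = (1, 3, 1)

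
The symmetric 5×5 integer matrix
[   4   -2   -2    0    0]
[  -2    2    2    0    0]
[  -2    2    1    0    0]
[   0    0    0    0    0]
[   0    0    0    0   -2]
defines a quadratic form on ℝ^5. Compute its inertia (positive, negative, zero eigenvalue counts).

Answer: (2, 2, 1)

Derivation:
step 0: pivot 4 → sign +
step 1: pivot 1 → sign +
step 2: pivot -1 → sign −
step 3: pivot -2 → sign −
step 4: row/col 4 already zero → sign 0
signature = (2, 2, 1)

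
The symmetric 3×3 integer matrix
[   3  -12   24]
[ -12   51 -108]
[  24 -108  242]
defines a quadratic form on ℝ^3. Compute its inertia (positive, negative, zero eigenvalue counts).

step 0: pivot 3 → sign +
step 1: pivot 3 → sign +
step 2: pivot 2 → sign +
signature = (3, 0, 0)

Answer: (3, 0, 0)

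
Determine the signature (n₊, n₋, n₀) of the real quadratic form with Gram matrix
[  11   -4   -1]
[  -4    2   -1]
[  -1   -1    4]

Answer: (3, 0, 0)

Derivation:
step 0: pivot 11 → sign +
step 1: pivot 6/11 → sign +
step 2: pivot 1/2 → sign +
signature = (3, 0, 0)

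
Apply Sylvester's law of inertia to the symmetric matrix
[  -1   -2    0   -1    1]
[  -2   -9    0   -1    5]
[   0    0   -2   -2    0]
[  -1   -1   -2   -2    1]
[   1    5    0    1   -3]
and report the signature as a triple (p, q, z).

step 0: pivot -1 → sign −
step 1: pivot -5 → sign −
step 2: pivot -2 → sign −
step 3: pivot 6/5 → sign +
step 4: pivot -1/2 → sign −
signature = (1, 4, 0)

Answer: (1, 4, 0)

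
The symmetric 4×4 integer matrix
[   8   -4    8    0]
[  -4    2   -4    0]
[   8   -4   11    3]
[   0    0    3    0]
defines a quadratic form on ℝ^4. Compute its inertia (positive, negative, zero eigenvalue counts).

step 0: pivot 8 → sign +
step 1: pivot 3 → sign +
step 2: pivot -3 → sign −
step 3: row/col 3 already zero → sign 0
signature = (2, 1, 1)

Answer: (2, 1, 1)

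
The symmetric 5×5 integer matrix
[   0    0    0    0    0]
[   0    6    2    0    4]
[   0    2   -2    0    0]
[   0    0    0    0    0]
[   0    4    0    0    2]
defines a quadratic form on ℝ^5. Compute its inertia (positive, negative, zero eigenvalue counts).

step 0: pivot 6 → sign +
step 1: pivot -8/3 → sign −
step 2: row/col 2 already zero → sign 0
step 3: row/col 3 already zero → sign 0
step 4: row/col 4 already zero → sign 0
signature = (1, 1, 3)

Answer: (1, 1, 3)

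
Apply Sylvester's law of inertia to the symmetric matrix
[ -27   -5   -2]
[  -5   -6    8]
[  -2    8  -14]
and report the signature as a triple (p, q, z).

step 0: pivot -27 → sign −
step 1: pivot -137/27 → sign −
step 2: pivot -6/137 → sign −
signature = (0, 3, 0)

Answer: (0, 3, 0)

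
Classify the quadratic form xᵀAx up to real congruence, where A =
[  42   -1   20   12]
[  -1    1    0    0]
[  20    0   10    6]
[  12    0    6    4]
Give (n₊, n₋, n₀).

step 0: pivot 42 → sign +
step 1: pivot 41/42 → sign +
step 2: pivot 10/41 → sign +
step 3: pivot 2/5 → sign +
signature = (4, 0, 0)

Answer: (4, 0, 0)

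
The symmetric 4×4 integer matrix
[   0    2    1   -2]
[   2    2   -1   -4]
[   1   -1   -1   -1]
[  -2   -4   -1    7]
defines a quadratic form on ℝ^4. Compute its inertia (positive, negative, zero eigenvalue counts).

step 0: pivot 2 → sign +
step 1: pivot -2 → sign −
step 2: pivot 1/2 → sign +
step 3: pivot -1 → sign −
signature = (2, 2, 0)

Answer: (2, 2, 0)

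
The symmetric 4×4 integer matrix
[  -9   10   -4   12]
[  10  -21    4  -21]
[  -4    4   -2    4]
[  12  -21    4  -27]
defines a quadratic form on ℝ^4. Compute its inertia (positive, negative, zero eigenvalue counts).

step 0: pivot -9 → sign −
step 1: pivot -89/9 → sign −
step 2: pivot -18/89 → sign −
step 3: pivot -2/9 → sign −
signature = (0, 4, 0)

Answer: (0, 4, 0)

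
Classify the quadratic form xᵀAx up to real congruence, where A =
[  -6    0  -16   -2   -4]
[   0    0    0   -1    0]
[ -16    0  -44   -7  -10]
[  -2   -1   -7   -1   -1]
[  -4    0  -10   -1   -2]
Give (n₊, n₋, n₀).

Answer: (2, 3, 0)

Derivation:
step 0: pivot -6 → sign −
step 1: pivot -4/3 → sign −
step 2: pivot 7/4 → sign +
step 3: pivot -4/7 → sign −
step 4: pivot 1 → sign +
signature = (2, 3, 0)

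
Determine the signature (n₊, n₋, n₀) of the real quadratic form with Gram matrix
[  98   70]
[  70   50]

step 0: pivot 98 → sign +
step 1: row/col 1 already zero → sign 0
signature = (1, 0, 1)

Answer: (1, 0, 1)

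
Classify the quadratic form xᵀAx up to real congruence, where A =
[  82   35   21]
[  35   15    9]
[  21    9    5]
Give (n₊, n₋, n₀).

Answer: (2, 1, 0)

Derivation:
step 0: pivot 82 → sign +
step 1: pivot 5/82 → sign +
step 2: pivot -2/5 → sign −
signature = (2, 1, 0)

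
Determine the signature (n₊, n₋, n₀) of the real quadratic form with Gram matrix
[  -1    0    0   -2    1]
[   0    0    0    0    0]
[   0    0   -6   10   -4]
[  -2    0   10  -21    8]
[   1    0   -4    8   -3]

Answer: (1, 3, 1)

Derivation:
step 0: pivot -1 → sign −
step 1: pivot -6 → sign −
step 2: pivot -1/3 → sign −
step 3: pivot 2 → sign +
step 4: row/col 4 already zero → sign 0
signature = (1, 3, 1)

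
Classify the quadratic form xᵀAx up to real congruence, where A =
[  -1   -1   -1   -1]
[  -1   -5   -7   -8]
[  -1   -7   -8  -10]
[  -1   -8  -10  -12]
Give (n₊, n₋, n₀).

step 0: pivot -1 → sign −
step 1: pivot -4 → sign −
step 2: pivot 2 → sign +
step 3: pivot 1/8 → sign +
signature = (2, 2, 0)

Answer: (2, 2, 0)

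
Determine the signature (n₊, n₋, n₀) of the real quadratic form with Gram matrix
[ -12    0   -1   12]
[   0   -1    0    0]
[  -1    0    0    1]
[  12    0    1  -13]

step 0: pivot -12 → sign −
step 1: pivot -1 → sign −
step 2: pivot 1/12 → sign +
step 3: pivot -1 → sign −
signature = (1, 3, 0)

Answer: (1, 3, 0)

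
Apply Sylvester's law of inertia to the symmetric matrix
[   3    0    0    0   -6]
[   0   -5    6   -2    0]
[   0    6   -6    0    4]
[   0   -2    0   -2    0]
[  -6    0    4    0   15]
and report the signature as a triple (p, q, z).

step 0: pivot 3 → sign +
step 1: pivot -5 → sign −
step 2: pivot 6/5 → sign +
step 3: pivot -6 → sign −
step 4: pivot 1/3 → sign +
signature = (3, 2, 0)

Answer: (3, 2, 0)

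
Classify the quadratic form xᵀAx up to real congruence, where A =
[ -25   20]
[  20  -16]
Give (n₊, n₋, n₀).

step 0: pivot -25 → sign −
step 1: row/col 1 already zero → sign 0
signature = (0, 1, 1)

Answer: (0, 1, 1)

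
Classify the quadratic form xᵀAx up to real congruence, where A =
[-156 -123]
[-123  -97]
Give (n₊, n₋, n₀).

Answer: (0, 2, 0)

Derivation:
step 0: pivot -156 → sign −
step 1: pivot -1/52 → sign −
signature = (0, 2, 0)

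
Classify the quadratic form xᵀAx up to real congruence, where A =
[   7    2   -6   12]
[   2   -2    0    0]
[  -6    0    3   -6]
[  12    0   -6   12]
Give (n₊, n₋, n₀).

step 0: pivot 7 → sign +
step 1: pivot -18/7 → sign −
step 2: pivot -1 → sign −
step 3: row/col 3 already zero → sign 0
signature = (1, 2, 1)

Answer: (1, 2, 1)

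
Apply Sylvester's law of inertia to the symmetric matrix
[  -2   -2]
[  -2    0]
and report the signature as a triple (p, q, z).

step 0: pivot -2 → sign −
step 1: pivot 2 → sign +
signature = (1, 1, 0)

Answer: (1, 1, 0)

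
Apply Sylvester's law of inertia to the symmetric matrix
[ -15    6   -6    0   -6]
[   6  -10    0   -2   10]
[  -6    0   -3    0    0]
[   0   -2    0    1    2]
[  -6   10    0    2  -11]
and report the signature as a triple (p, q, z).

Answer: (1, 4, 0)

Derivation:
step 0: pivot -15 → sign −
step 1: pivot -38/5 → sign −
step 2: pivot 3/19 → sign +
step 3: pivot -1 → sign −
step 4: pivot -1 → sign −
signature = (1, 4, 0)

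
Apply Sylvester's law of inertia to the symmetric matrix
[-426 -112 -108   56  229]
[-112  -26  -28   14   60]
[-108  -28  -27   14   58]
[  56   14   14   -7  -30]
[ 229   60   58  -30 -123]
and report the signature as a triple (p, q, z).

Answer: (4, 1, 0)

Derivation:
step 0: pivot -426 → sign −
step 1: pivot 734/213 → sign +
step 2: pivot 123/367 → sign +
step 3: pivot 7/41 → sign +
step 4: pivot 1/14 → sign +
signature = (4, 1, 0)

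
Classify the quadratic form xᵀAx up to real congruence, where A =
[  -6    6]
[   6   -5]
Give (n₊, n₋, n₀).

step 0: pivot -6 → sign −
step 1: pivot 1 → sign +
signature = (1, 1, 0)

Answer: (1, 1, 0)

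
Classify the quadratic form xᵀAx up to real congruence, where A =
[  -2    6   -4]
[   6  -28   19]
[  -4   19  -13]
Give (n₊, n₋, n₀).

step 0: pivot -2 → sign −
step 1: pivot -10 → sign −
step 2: pivot -1/10 → sign −
signature = (0, 3, 0)

Answer: (0, 3, 0)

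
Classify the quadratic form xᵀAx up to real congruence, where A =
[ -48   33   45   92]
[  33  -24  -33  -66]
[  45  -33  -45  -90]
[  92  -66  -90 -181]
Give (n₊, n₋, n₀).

Answer: (2, 2, 0)

Derivation:
step 0: pivot -48 → sign −
step 1: pivot -21/16 → sign −
step 2: pivot 3/7 → sign +
step 3: pivot 1/3 → sign +
signature = (2, 2, 0)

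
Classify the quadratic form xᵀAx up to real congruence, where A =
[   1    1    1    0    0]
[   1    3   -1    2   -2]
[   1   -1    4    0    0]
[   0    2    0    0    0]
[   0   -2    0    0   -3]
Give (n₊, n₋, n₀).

Answer: (3, 2, 0)

Derivation:
step 0: pivot 1 → sign +
step 1: pivot 2 → sign +
step 2: pivot 1 → sign +
step 3: pivot -6 → sign −
step 4: pivot -3 → sign −
signature = (3, 2, 0)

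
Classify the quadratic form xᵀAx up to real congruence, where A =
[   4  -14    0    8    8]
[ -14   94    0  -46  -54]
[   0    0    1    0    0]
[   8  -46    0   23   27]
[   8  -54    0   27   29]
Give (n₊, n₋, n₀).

Answer: (3, 2, 0)

Derivation:
step 0: pivot 4 → sign +
step 1: pivot 45 → sign +
step 2: pivot 1 → sign +
step 3: pivot -1/5 → sign −
step 4: pivot -2/9 → sign −
signature = (3, 2, 0)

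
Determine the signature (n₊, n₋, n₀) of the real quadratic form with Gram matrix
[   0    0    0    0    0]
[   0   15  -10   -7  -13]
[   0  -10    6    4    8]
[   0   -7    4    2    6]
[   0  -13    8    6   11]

step 0: pivot 15 → sign +
step 1: pivot -2/3 → sign −
step 2: pivot -3/5 → sign −
step 3: pivot 1 → sign +
step 4: row/col 4 already zero → sign 0
signature = (2, 2, 1)

Answer: (2, 2, 1)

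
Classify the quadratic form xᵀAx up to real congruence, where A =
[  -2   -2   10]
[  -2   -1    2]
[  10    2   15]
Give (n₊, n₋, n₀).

step 0: pivot -2 → sign −
step 1: pivot 1 → sign +
step 2: pivot 1 → sign +
signature = (2, 1, 0)

Answer: (2, 1, 0)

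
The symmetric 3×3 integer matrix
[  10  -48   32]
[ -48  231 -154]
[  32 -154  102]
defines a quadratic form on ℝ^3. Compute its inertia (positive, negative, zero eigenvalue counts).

Answer: (2, 1, 0)

Derivation:
step 0: pivot 10 → sign +
step 1: pivot 3/5 → sign +
step 2: pivot -2/3 → sign −
signature = (2, 1, 0)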